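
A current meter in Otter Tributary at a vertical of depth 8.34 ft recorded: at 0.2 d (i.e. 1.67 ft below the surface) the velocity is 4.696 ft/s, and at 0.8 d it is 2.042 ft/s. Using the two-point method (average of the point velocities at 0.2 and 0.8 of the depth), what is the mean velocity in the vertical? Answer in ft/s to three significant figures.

3.37 ft/s

v̄ = (4.696 + 2.042) / 2 = 3.369 ft/s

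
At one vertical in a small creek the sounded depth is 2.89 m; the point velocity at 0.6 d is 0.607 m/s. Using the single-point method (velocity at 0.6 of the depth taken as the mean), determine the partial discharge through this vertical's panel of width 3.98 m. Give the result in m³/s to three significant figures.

v̄ = v₀.₆ = 0.607 m/s
q = v̄ × d × w = 0.6070 × 2.89 × 3.98 = 6.982 m³/s

6.98 m³/s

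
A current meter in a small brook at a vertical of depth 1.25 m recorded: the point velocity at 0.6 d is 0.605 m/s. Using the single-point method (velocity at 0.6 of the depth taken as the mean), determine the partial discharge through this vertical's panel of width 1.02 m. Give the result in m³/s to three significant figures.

v̄ = v₀.₆ = 0.605 m/s
q = v̄ × d × w = 0.6050 × 1.25 × 1.02 = 0.7714 m³/s

0.771 m³/s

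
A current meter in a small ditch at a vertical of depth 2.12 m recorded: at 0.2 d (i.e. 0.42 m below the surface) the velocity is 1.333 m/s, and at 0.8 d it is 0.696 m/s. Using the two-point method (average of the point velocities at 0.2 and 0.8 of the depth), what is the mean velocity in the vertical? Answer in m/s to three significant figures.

1.01 m/s

v̄ = (1.333 + 0.696) / 2 = 1.015 m/s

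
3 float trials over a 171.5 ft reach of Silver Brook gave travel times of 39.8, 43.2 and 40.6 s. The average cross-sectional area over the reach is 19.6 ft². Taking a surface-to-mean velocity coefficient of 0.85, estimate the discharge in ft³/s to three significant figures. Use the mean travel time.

t̄ = (39.8 + 43.2 + 40.6) / 3 = 41.2 s
v_surface = L / t̄ = 171.5 / 41.2 = 4.163 ft/s
v_mean = 0.85 × 4.163 = 3.538 ft/s
Q = A × v_mean = 19.6 × 3.538 = 69.35 ft³/s

69.3 ft³/s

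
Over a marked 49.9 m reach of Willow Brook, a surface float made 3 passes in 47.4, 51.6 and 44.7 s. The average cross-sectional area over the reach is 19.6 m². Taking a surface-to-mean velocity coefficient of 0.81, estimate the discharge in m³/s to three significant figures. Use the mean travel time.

16.5 m³/s

t̄ = (47.4 + 51.6 + 44.7) / 3 = 47.9 s
v_surface = L / t̄ = 49.9 / 47.9 = 1.042 m/s
v_mean = 0.81 × 1.042 = 0.8438 m/s
Q = A × v_mean = 19.6 × 0.8438 = 16.54 m³/s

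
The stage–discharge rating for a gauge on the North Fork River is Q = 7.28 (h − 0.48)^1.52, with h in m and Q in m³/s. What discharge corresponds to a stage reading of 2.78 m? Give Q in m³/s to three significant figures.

25.8 m³/s

Q = 7.28 × (2.78 − 0.48)^1.52 = 7.28 × 2.3^1.52 = 25.82 m³/s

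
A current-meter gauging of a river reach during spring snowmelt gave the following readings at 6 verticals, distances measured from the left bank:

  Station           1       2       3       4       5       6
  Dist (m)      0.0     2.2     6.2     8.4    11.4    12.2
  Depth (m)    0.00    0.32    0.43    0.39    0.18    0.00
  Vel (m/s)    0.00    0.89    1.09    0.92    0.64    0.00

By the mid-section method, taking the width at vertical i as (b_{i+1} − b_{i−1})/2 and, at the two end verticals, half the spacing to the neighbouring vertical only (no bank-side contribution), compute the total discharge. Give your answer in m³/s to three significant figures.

w_2 = (6.2 − 0.0)/2 = 3.1 m; q_2 = 0.89 × 0.32 × 3.1 = 0.8829 m³/s
w_3 = (8.4 − 2.2)/2 = 3.1 m; q_3 = 1.09 × 0.43 × 3.1 = 1.453 m³/s
w_4 = (11.4 − 6.2)/2 = 2.6 m; q_4 = 0.92 × 0.39 × 2.6 = 0.9329 m³/s
w_5 = (12.2 − 8.4)/2 = 1.9 m; q_5 = 0.64 × 0.18 × 1.9 = 0.2189 m³/s
Stations 1, 6 contribute zero (depth or velocity is 0).
Q = Σ qᵢ = 3.488 m³/s

3.49 m³/s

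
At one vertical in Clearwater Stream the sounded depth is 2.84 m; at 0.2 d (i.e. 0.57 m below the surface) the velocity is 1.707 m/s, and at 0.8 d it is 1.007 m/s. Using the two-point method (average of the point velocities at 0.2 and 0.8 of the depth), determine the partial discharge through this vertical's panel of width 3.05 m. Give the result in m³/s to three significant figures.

11.8 m³/s

v̄ = (1.707 + 1.007) / 2 = 1.357 m/s
q = v̄ × d × w = 1.357 × 2.84 × 3.05 = 11.75 m³/s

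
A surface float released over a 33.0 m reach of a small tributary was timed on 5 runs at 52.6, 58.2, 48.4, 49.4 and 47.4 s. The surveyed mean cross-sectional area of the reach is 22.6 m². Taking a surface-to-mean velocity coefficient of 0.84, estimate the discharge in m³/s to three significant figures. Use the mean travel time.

12.2 m³/s

t̄ = (52.6 + 58.2 + 48.4 + 49.4 + 47.4) / 5 = 51.2 s
v_surface = L / t̄ = 33.0 / 51.2 = 0.6445 m/s
v_mean = 0.84 × 0.6445 = 0.5414 m/s
Q = A × v_mean = 22.6 × 0.5414 = 12.24 m³/s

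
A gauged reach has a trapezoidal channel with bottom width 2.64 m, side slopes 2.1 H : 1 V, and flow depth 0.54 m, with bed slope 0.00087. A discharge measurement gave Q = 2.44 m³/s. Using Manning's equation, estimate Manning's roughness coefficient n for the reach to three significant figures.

A = (b + z·y)·y = (2.64 + 2.1×0.54)×0.54 = 2.038 m²
P = b + 2y√(1+z²) = 2.64 + 2×0.54×√(1+2.1²) = 5.152 m
R = A/P = 2.038/5.152 = 0.3956 m
n = (1/Q)·A·R^(2/3)·S^(1/2) = (1/2.44) × 2.038 × 0.5389 × 0.02950 = 0.01328

0.0133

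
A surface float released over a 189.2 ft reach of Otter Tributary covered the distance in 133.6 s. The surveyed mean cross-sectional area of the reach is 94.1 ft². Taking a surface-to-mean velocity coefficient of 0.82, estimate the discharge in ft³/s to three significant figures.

109 ft³/s

v_surface = L / t̄ = 189.2 / 133.6 = 1.416 ft/s
v_mean = 0.82 × 1.416 = 1.161 ft/s
Q = A × v_mean = 94.1 × 1.161 = 109.3 ft³/s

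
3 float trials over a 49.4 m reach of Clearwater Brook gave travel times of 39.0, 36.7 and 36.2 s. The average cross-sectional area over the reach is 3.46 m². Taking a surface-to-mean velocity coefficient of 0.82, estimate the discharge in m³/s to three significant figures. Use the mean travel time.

t̄ = (39.0 + 36.7 + 36.2) / 3 = 37.3 s
v_surface = L / t̄ = 49.4 / 37.3 = 1.324 m/s
v_mean = 0.82 × 1.324 = 1.086 m/s
Q = A × v_mean = 3.46 × 1.086 = 3.758 m³/s

3.76 m³/s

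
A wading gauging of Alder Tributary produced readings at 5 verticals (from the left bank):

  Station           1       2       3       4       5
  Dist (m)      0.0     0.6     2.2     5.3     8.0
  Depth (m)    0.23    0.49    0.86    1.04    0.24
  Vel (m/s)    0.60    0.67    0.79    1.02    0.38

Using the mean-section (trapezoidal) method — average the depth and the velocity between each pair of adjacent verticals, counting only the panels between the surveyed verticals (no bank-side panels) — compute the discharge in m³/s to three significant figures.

Panel 1-2: Δb = 0.6 m, d̄ = (0.23+0.49)/2 = 0.36, v̄ = (0.60+0.67)/2 = 0.635 → q = 0.6×0.36×0.635 = 0.1372 m³/s
Panel 2-3: Δb = 1.6 m, d̄ = (0.49+0.86)/2 = 0.675, v̄ = (0.67+0.79)/2 = 0.73 → q = 1.6×0.675×0.73 = 0.7884 m³/s
Panel 3-4: Δb = 3.1 m, d̄ = (0.86+1.04)/2 = 0.95, v̄ = (0.79+1.02)/2 = 0.905 → q = 3.1×0.95×0.905 = 2.665 m³/s
Panel 4-5: Δb = 2.7 m, d̄ = (1.04+0.24)/2 = 0.64, v̄ = (1.02+0.38)/2 = 0.7 → q = 2.7×0.64×0.7 = 1.210 m³/s
Q = Σ q = 4.800 m³/s

4.80 m³/s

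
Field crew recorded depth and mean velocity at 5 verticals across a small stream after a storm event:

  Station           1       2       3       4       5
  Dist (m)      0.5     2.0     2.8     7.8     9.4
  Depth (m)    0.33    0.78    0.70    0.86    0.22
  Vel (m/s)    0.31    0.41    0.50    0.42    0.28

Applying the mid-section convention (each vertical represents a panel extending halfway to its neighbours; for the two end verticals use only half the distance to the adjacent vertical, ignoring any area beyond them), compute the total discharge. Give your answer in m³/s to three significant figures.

w_1 = (2.0 − 0.5)/2 = 0.75 m; q_1 = 0.31 × 0.33 × 0.75 = 0.07673 m³/s
w_2 = (2.8 − 0.5)/2 = 1.15 m; q_2 = 0.41 × 0.78 × 1.15 = 0.3678 m³/s
w_3 = (7.8 − 2.0)/2 = 2.9 m; q_3 = 0.50 × 0.70 × 2.9 = 1.015 m³/s
w_4 = (9.4 − 2.8)/2 = 3.3 m; q_4 = 0.42 × 0.86 × 3.3 = 1.192 m³/s
w_5 = (9.4 − 7.8)/2 = 0.8 m; q_5 = 0.28 × 0.22 × 0.8 = 0.04928 m³/s
Q = Σ qᵢ = 2.701 m³/s

2.70 m³/s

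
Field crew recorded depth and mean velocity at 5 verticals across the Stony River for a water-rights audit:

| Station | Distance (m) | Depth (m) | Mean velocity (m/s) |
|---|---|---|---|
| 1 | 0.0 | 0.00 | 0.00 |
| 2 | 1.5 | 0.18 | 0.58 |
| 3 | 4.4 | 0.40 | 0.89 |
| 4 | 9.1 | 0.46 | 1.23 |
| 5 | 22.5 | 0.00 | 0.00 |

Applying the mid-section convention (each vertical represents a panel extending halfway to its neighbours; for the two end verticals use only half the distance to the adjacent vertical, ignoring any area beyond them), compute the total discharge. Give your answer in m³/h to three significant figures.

w_2 = (4.4 − 0.0)/2 = 2.2 m; q_2 = 0.58 × 0.18 × 2.2 = 0.2297 m³/s
w_3 = (9.1 − 1.5)/2 = 3.8 m; q_3 = 0.89 × 0.40 × 3.8 = 1.353 m³/s
w_4 = (22.5 − 4.4)/2 = 9.05 m; q_4 = 1.23 × 0.46 × 9.05 = 5.120 m³/s
Stations 1, 5 contribute zero (depth or velocity is 0).
Q = Σ qᵢ = 6.703 m³/s
= 6.703 × 3600 = 24130 m³/h

24100 m³/h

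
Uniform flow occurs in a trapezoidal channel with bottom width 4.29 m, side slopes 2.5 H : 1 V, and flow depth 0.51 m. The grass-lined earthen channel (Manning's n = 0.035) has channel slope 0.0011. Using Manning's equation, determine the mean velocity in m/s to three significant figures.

0.517 m/s

A = (b + z·y)·y = (4.29 + 2.5×0.51)×0.51 = 2.838 m²
P = b + 2y√(1+z²) = 4.29 + 2×0.51×√(1+2.5²) = 7.036 m
R = A/P = 2.838/7.036 = 0.4034 m
Q = (1/n)·A·R^(2/3)·S^(1/2) = (1/0.035) × 2.838 × 0.4034^(2/3) × 0.0011^(1/2) = 1.468 m³/s
V = Q/A = 1.468/2.838 = 0.5173 m/s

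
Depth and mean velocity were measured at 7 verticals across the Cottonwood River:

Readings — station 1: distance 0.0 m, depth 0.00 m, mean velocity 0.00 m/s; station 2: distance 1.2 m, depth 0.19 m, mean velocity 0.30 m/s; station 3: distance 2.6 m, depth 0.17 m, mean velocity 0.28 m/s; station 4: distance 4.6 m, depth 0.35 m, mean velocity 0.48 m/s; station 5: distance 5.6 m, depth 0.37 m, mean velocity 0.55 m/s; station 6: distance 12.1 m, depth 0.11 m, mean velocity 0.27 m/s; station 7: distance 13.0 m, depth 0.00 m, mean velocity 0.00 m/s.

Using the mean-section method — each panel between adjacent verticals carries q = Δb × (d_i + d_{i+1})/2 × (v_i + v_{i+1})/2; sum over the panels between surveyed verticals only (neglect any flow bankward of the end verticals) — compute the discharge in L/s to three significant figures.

Panel 1-2: Δb = 1.2 m, d̄ = (0.00+0.19)/2 = 0.095, v̄ = (0.00+0.30)/2 = 0.15 → q = 1.2×0.095×0.15 = 0.01710 m³/s
Panel 2-3: Δb = 1.4 m, d̄ = (0.19+0.17)/2 = 0.18, v̄ = (0.30+0.28)/2 = 0.29 → q = 1.4×0.18×0.29 = 0.07308 m³/s
Panel 3-4: Δb = 2 m, d̄ = (0.17+0.35)/2 = 0.26, v̄ = (0.28+0.48)/2 = 0.38 → q = 2×0.26×0.38 = 0.1976 m³/s
Panel 4-5: Δb = 1 m, d̄ = (0.35+0.37)/2 = 0.36, v̄ = (0.48+0.55)/2 = 0.515 → q = 1×0.36×0.515 = 0.1854 m³/s
Panel 5-6: Δb = 6.5 m, d̄ = (0.37+0.11)/2 = 0.24, v̄ = (0.55+0.27)/2 = 0.41 → q = 6.5×0.24×0.41 = 0.6396 m³/s
Panel 6-7: Δb = 0.9 m, d̄ = (0.11+0.00)/2 = 0.055, v̄ = (0.27+0.00)/2 = 0.135 → q = 0.9×0.055×0.135 = 0.006683 m³/s
Q = Σ q = 1.119 m³/s
= 1.119 × 1000 = 1119 L/s

1120 L/s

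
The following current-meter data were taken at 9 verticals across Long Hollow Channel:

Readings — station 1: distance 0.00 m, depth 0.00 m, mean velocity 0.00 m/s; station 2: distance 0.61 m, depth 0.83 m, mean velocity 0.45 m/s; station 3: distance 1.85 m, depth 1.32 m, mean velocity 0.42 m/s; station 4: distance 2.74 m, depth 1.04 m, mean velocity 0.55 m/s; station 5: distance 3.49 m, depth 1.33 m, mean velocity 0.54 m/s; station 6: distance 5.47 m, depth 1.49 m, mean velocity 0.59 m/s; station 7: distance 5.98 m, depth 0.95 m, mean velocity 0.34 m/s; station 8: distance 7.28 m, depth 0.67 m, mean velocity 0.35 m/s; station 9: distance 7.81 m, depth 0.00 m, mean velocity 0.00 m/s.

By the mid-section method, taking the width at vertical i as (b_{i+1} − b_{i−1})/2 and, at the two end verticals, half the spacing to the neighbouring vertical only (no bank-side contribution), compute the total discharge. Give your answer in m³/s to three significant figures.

w_2 = (1.85 − 0.00)/2 = 0.925 m; q_2 = 0.45 × 0.83 × 0.925 = 0.3455 m³/s
w_3 = (2.74 − 0.61)/2 = 1.065 m; q_3 = 0.42 × 1.32 × 1.065 = 0.5904 m³/s
w_4 = (3.49 − 1.85)/2 = 0.82 m; q_4 = 0.55 × 1.04 × 0.82 = 0.4690 m³/s
w_5 = (5.47 − 2.74)/2 = 1.365 m; q_5 = 0.54 × 1.33 × 1.365 = 0.9803 m³/s
w_6 = (5.98 − 3.49)/2 = 1.245 m; q_6 = 0.59 × 1.49 × 1.245 = 1.094 m³/s
w_7 = (7.28 − 5.47)/2 = 0.905 m; q_7 = 0.34 × 0.95 × 0.905 = 0.2923 m³/s
w_8 = (7.81 − 5.98)/2 = 0.915 m; q_8 = 0.35 × 0.67 × 0.915 = 0.2146 m³/s
Stations 1, 9 contribute zero (depth or velocity is 0).
Q = Σ qᵢ = 3.987 m³/s

3.99 m³/s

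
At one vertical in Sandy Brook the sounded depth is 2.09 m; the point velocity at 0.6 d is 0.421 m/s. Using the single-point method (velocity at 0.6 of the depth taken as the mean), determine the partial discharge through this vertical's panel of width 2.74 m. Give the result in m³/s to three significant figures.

v̄ = v₀.₆ = 0.421 m/s
q = v̄ × d × w = 0.4210 × 2.09 × 2.74 = 2.411 m³/s

2.41 m³/s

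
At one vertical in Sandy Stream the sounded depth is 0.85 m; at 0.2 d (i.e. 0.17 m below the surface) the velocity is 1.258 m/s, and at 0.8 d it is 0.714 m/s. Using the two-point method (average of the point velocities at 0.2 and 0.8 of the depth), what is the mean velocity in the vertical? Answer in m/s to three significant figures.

0.986 m/s

v̄ = (1.258 + 0.714) / 2 = 0.9860 m/s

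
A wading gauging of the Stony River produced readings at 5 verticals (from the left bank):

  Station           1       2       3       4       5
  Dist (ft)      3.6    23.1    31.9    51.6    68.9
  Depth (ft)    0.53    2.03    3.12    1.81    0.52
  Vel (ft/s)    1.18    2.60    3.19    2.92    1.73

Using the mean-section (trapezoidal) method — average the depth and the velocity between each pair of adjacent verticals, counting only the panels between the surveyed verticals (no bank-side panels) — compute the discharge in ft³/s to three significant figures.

Panel 1-2: Δb = 19.5 ft, d̄ = (0.53+2.03)/2 = 1.28, v̄ = (1.18+2.60)/2 = 1.89 → q = 19.5×1.28×1.89 = 47.17 ft³/s
Panel 2-3: Δb = 8.8 ft, d̄ = (2.03+3.12)/2 = 2.575, v̄ = (2.60+3.19)/2 = 2.895 → q = 8.8×2.575×2.895 = 65.60 ft³/s
Panel 3-4: Δb = 19.7 ft, d̄ = (3.12+1.81)/2 = 2.465, v̄ = (3.19+2.92)/2 = 3.055 → q = 19.7×2.465×3.055 = 148.4 ft³/s
Panel 4-5: Δb = 17.3 ft, d̄ = (1.81+0.52)/2 = 1.165, v̄ = (2.92+1.73)/2 = 2.325 → q = 17.3×1.165×2.325 = 46.86 ft³/s
Q = Σ q = 308.0 ft³/s

308 ft³/s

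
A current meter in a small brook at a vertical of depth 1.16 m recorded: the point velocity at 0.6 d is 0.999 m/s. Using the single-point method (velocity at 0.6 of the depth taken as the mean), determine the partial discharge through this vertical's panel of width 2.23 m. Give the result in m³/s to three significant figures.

v̄ = v₀.₆ = 0.999 m/s
q = v̄ × d × w = 0.9990 × 1.16 × 2.23 = 2.584 m³/s

2.58 m³/s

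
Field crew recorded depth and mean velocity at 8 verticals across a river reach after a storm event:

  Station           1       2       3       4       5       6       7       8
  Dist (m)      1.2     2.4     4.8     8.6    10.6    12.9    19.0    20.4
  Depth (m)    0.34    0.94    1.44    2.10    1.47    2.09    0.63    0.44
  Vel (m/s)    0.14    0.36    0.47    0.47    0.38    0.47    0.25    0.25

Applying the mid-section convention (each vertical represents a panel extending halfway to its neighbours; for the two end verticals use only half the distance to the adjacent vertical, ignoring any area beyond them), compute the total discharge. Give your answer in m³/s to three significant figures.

11.6 m³/s

w_1 = (2.4 − 1.2)/2 = 0.6 m; q_1 = 0.14 × 0.34 × 0.6 = 0.02856 m³/s
w_2 = (4.8 − 1.2)/2 = 1.8 m; q_2 = 0.36 × 0.94 × 1.8 = 0.6091 m³/s
w_3 = (8.6 − 2.4)/2 = 3.1 m; q_3 = 0.47 × 1.44 × 3.1 = 2.098 m³/s
w_4 = (10.6 − 4.8)/2 = 2.9 m; q_4 = 0.47 × 2.10 × 2.9 = 2.862 m³/s
w_5 = (12.9 − 8.6)/2 = 2.15 m; q_5 = 0.38 × 1.47 × 2.15 = 1.201 m³/s
w_6 = (19.0 − 10.6)/2 = 4.2 m; q_6 = 0.47 × 2.09 × 4.2 = 4.126 m³/s
w_7 = (20.4 − 12.9)/2 = 3.75 m; q_7 = 0.25 × 0.63 × 3.75 = 0.5906 m³/s
w_8 = (20.4 − 19.0)/2 = 0.7 m; q_8 = 0.25 × 0.44 × 0.7 = 0.07700 m³/s
Q = Σ qᵢ = 11.59 m³/s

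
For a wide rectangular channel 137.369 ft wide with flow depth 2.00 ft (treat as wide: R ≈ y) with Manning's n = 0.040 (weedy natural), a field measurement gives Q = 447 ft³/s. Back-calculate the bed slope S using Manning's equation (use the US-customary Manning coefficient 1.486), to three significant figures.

A = b·y = 137.369 × 2.00 = 274.7 ft²
Wide channel: R ≈ y = 2.00 ft
S = (Q·n / (1.486·A·R^(2/3)))² = (447×0.040 / (1.486×274.7×1.587))² = 0.0007612

0.000761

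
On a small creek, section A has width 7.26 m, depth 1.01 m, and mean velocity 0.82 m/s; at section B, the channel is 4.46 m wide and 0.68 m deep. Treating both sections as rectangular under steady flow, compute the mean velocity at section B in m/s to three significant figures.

1.98 m/s

Q = A₁V₁ = (7.26×1.01) × 0.82 = 6.013 m³/s
A₂ = 4.46 × 0.68 = 3.033 m²
V₂ = Q/A₂ = 6.013/3.033 = 1.983 m/s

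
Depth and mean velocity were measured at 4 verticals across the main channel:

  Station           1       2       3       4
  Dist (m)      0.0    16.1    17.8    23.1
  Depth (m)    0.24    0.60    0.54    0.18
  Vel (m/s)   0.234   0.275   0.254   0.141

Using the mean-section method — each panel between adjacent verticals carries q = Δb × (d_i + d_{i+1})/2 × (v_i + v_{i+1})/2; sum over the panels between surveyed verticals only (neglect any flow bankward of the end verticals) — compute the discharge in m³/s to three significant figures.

2.35 m³/s

Panel 1-2: Δb = 16.1 m, d̄ = (0.24+0.60)/2 = 0.42, v̄ = (0.234+0.275)/2 = 0.2545 → q = 16.1×0.42×0.2545 = 1.721 m³/s
Panel 2-3: Δb = 1.7 m, d̄ = (0.60+0.54)/2 = 0.57, v̄ = (0.275+0.254)/2 = 0.2645 → q = 1.7×0.57×0.2645 = 0.2563 m³/s
Panel 3-4: Δb = 5.3 m, d̄ = (0.54+0.18)/2 = 0.36, v̄ = (0.254+0.141)/2 = 0.1975 → q = 5.3×0.36×0.1975 = 0.3768 m³/s
Q = Σ q = 2.354 m³/s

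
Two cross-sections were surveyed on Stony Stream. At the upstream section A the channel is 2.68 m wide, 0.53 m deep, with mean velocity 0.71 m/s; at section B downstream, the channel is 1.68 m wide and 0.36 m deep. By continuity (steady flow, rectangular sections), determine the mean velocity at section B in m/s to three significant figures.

1.67 m/s

Q = A₁V₁ = (2.68×0.53) × 0.71 = 1.008 m³/s
A₂ = 1.68 × 0.36 = 0.6048 m²
V₂ = Q/A₂ = 1.008/0.6048 = 1.667 m/s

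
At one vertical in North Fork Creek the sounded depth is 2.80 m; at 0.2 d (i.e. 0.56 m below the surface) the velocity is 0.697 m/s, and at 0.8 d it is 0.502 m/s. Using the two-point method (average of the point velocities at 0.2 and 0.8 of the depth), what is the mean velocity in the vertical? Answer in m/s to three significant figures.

0.600 m/s

v̄ = (0.697 + 0.502) / 2 = 0.5995 m/s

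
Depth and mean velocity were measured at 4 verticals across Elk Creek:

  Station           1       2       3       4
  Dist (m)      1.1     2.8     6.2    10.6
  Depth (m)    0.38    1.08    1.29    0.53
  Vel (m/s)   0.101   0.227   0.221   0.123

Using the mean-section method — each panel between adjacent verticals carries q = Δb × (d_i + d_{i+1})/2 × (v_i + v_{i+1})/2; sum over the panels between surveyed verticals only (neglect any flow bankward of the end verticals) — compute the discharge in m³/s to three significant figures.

1.79 m³/s

Panel 1-2: Δb = 1.7 m, d̄ = (0.38+1.08)/2 = 0.73, v̄ = (0.101+0.227)/2 = 0.164 → q = 1.7×0.73×0.164 = 0.2035 m³/s
Panel 2-3: Δb = 3.4 m, d̄ = (1.08+1.29)/2 = 1.185, v̄ = (0.227+0.221)/2 = 0.224 → q = 3.4×1.185×0.224 = 0.9025 m³/s
Panel 3-4: Δb = 4.4 m, d̄ = (1.29+0.53)/2 = 0.91, v̄ = (0.221+0.123)/2 = 0.172 → q = 4.4×0.91×0.172 = 0.6887 m³/s
Q = Σ q = 1.795 m³/s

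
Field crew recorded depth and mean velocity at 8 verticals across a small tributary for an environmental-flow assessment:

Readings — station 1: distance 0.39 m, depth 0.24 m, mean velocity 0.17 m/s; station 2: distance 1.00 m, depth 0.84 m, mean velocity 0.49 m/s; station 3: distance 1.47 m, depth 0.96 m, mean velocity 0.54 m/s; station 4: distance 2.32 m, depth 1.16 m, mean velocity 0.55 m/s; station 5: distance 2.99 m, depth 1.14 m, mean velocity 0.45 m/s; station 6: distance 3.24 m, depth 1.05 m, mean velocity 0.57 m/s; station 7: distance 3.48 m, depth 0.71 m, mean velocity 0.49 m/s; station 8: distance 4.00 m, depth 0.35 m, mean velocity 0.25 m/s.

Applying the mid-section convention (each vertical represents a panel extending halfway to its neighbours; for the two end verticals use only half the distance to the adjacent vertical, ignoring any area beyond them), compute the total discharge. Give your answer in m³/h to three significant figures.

w_1 = (1.00 − 0.39)/2 = 0.305 m; q_1 = 0.17 × 0.24 × 0.305 = 0.01244 m³/s
w_2 = (1.47 − 0.39)/2 = 0.54 m; q_2 = 0.49 × 0.84 × 0.54 = 0.2223 m³/s
w_3 = (2.32 − 1.00)/2 = 0.66 m; q_3 = 0.54 × 0.96 × 0.66 = 0.3421 m³/s
w_4 = (2.99 − 1.47)/2 = 0.76 m; q_4 = 0.55 × 1.16 × 0.76 = 0.4849 m³/s
w_5 = (3.24 − 2.32)/2 = 0.46 m; q_5 = 0.45 × 1.14 × 0.46 = 0.2360 m³/s
w_6 = (3.48 − 2.99)/2 = 0.245 m; q_6 = 0.57 × 1.05 × 0.245 = 0.1466 m³/s
w_7 = (4.00 − 3.24)/2 = 0.38 m; q_7 = 0.49 × 0.71 × 0.38 = 0.1322 m³/s
w_8 = (4.00 − 3.48)/2 = 0.26 m; q_8 = 0.25 × 0.35 × 0.26 = 0.02275 m³/s
Q = Σ qᵢ = 1.599 m³/s
= 1.599 × 3600 = 5757 m³/h

5760 m³/h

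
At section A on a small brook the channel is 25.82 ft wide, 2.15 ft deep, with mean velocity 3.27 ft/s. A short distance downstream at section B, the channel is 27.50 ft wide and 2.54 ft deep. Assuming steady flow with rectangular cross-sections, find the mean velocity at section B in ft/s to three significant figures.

Q = A₁V₁ = (25.82×2.15) × 3.27 = 181.5 ft³/s
A₂ = 27.50 × 2.54 = 69.85 ft²
V₂ = Q/A₂ = 181.5/69.85 = 2.599 ft/s

2.60 ft/s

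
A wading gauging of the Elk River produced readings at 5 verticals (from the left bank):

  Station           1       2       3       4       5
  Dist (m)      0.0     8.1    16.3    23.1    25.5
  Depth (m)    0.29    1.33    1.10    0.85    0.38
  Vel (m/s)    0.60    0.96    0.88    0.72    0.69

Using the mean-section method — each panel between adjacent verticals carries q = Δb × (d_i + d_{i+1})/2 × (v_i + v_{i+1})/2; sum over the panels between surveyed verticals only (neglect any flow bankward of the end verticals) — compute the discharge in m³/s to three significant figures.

Panel 1-2: Δb = 8.1 m, d̄ = (0.29+1.33)/2 = 0.81, v̄ = (0.60+0.96)/2 = 0.78 → q = 8.1×0.81×0.78 = 5.118 m³/s
Panel 2-3: Δb = 8.2 m, d̄ = (1.33+1.10)/2 = 1.215, v̄ = (0.96+0.88)/2 = 0.92 → q = 8.2×1.215×0.92 = 9.166 m³/s
Panel 3-4: Δb = 6.8 m, d̄ = (1.10+0.85)/2 = 0.975, v̄ = (0.88+0.72)/2 = 0.8 → q = 6.8×0.975×0.8 = 5.304 m³/s
Panel 4-5: Δb = 2.4 m, d̄ = (0.85+0.38)/2 = 0.615, v̄ = (0.72+0.69)/2 = 0.705 → q = 2.4×0.615×0.705 = 1.041 m³/s
Q = Σ q = 20.63 m³/s

20.6 m³/s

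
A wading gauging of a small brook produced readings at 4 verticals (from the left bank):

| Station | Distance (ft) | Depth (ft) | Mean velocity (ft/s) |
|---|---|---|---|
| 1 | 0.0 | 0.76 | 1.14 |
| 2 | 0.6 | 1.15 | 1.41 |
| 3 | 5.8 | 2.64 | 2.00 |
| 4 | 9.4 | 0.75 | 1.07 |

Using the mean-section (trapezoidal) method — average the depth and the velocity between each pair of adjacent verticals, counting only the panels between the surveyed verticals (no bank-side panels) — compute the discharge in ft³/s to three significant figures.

26.9 ft³/s

Panel 1-2: Δb = 0.6 ft, d̄ = (0.76+1.15)/2 = 0.955, v̄ = (1.14+1.41)/2 = 1.275 → q = 0.6×0.955×1.275 = 0.7306 ft³/s
Panel 2-3: Δb = 5.2 ft, d̄ = (1.15+2.64)/2 = 1.895, v̄ = (1.41+2.00)/2 = 1.705 → q = 5.2×1.895×1.705 = 16.80 ft³/s
Panel 3-4: Δb = 3.6 ft, d̄ = (2.64+0.75)/2 = 1.695, v̄ = (2.00+1.07)/2 = 1.535 → q = 3.6×1.695×1.535 = 9.367 ft³/s
Q = Σ q = 26.90 ft³/s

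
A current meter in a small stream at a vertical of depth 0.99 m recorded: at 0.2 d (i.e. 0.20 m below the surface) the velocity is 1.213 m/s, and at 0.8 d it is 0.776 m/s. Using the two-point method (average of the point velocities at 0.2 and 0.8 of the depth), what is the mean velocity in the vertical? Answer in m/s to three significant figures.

v̄ = (1.213 + 0.776) / 2 = 0.9945 m/s

0.995 m/s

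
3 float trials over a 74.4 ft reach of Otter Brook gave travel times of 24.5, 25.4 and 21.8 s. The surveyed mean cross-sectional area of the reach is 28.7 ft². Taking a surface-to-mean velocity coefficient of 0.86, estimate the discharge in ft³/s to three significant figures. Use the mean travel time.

76.8 ft³/s

t̄ = (24.5 + 25.4 + 21.8) / 3 = 23.9 s
v_surface = L / t̄ = 74.4 / 23.9 = 3.113 ft/s
v_mean = 0.86 × 3.113 = 2.677 ft/s
Q = A × v_mean = 28.7 × 2.677 = 76.83 ft³/s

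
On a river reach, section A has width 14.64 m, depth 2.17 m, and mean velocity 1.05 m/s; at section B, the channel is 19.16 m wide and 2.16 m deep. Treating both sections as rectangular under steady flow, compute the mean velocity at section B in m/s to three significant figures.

Q = A₁V₁ = (14.64×2.17) × 1.05 = 33.36 m³/s
A₂ = 19.16 × 2.16 = 41.39 m²
V₂ = Q/A₂ = 33.36/41.39 = 0.8060 m/s

0.806 m/s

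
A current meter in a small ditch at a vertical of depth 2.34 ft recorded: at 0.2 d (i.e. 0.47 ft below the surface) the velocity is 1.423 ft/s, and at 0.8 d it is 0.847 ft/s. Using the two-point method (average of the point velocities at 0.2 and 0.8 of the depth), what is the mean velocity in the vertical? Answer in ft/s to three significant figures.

v̄ = (1.423 + 0.847) / 2 = 1.135 ft/s

1.14 ft/s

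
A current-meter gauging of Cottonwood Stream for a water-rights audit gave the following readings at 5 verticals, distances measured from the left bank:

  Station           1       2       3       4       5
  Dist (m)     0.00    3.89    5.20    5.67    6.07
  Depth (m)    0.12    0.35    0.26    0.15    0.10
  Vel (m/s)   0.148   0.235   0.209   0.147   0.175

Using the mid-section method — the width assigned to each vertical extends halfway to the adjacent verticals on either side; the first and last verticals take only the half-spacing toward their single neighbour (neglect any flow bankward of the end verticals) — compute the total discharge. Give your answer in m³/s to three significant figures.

w_1 = (3.89 − 0.00)/2 = 1.945 m; q_1 = 0.148 × 0.12 × 1.945 = 0.03454 m³/s
w_2 = (5.20 − 0.00)/2 = 2.6 m; q_2 = 0.235 × 0.35 × 2.6 = 0.2139 m³/s
w_3 = (5.67 − 3.89)/2 = 0.89 m; q_3 = 0.209 × 0.26 × 0.89 = 0.04836 m³/s
w_4 = (6.07 − 5.20)/2 = 0.435 m; q_4 = 0.147 × 0.15 × 0.435 = 0.009592 m³/s
w_5 = (6.07 − 5.67)/2 = 0.2 m; q_5 = 0.175 × 0.10 × 0.2 = 0.003500 m³/s
Q = Σ qᵢ = 0.3098 m³/s

0.310 m³/s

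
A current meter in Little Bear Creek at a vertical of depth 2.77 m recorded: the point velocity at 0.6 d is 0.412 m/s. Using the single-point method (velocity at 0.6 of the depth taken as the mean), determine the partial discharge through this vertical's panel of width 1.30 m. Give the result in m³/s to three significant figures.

v̄ = v₀.₆ = 0.412 m/s
q = v̄ × d × w = 0.4120 × 2.77 × 1.30 = 1.484 m³/s

1.48 m³/s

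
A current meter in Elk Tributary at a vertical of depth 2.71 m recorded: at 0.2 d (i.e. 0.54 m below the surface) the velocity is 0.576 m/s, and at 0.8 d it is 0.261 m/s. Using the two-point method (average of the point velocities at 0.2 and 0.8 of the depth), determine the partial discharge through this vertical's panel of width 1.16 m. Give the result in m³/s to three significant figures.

v̄ = (0.576 + 0.261) / 2 = 0.4185 m/s
q = v̄ × d × w = 0.4185 × 2.71 × 1.16 = 1.316 m³/s

1.32 m³/s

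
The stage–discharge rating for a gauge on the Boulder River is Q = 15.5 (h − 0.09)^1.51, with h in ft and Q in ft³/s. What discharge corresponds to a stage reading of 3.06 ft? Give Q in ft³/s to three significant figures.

Q = 15.5 × (3.06 − 0.09)^1.51 = 15.5 × 2.97^1.51 = 80.20 ft³/s

80.2 ft³/s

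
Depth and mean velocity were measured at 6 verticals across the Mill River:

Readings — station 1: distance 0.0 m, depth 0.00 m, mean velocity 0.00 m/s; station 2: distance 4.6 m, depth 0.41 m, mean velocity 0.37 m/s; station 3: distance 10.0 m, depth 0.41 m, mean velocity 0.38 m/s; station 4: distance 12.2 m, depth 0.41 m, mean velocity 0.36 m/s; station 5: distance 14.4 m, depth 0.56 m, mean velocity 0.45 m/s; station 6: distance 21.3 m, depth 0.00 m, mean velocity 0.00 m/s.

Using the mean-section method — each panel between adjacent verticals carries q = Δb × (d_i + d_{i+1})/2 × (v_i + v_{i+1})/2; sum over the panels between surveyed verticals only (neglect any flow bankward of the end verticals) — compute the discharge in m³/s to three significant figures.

Panel 1-2: Δb = 4.6 m, d̄ = (0.00+0.41)/2 = 0.205, v̄ = (0.00+0.37)/2 = 0.185 → q = 4.6×0.205×0.185 = 0.1745 m³/s
Panel 2-3: Δb = 5.4 m, d̄ = (0.41+0.41)/2 = 0.41, v̄ = (0.37+0.38)/2 = 0.375 → q = 5.4×0.41×0.375 = 0.8303 m³/s
Panel 3-4: Δb = 2.2 m, d̄ = (0.41+0.41)/2 = 0.41, v̄ = (0.38+0.36)/2 = 0.37 → q = 2.2×0.41×0.37 = 0.3337 m³/s
Panel 4-5: Δb = 2.2 m, d̄ = (0.41+0.56)/2 = 0.485, v̄ = (0.36+0.45)/2 = 0.405 → q = 2.2×0.485×0.405 = 0.4321 m³/s
Panel 5-6: Δb = 6.9 m, d̄ = (0.56+0.00)/2 = 0.28, v̄ = (0.45+0.00)/2 = 0.225 → q = 6.9×0.28×0.225 = 0.4347 m³/s
Q = Σ q = 2.205 m³/s

2.21 m³/s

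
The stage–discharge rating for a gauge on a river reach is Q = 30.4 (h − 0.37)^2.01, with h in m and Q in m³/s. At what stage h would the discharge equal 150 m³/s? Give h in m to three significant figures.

2.58 m

h − h₀ = (Q/C)^(1/b) = (150/30.4)^(1/2.01) = 2.213 m
h = 0.37 + 2.213 = 2.583 m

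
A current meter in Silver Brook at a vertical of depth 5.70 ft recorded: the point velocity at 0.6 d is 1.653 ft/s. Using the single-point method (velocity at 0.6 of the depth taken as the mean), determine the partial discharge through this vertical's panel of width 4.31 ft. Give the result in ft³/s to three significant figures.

v̄ = v₀.₆ = 1.653 ft/s
q = v̄ × d × w = 1.653 × 5.70 × 4.31 = 40.61 ft³/s

40.6 ft³/s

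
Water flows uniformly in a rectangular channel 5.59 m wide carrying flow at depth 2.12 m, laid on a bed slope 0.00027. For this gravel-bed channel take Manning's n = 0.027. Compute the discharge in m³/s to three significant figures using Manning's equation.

8.17 m³/s

A = b·y = 5.59 × 2.12 = 11.85 m²
P = b + 2y = 5.59 + 2×2.12 = 9.830 m
R = A/P = 11.85/9.830 = 1.206 m
Q = (1/n)·A·R^(2/3)·S^(1/2) = (1/0.027) × 11.85 × 1.206^(2/3) × 0.00027^(1/2) = 8.169 m³/s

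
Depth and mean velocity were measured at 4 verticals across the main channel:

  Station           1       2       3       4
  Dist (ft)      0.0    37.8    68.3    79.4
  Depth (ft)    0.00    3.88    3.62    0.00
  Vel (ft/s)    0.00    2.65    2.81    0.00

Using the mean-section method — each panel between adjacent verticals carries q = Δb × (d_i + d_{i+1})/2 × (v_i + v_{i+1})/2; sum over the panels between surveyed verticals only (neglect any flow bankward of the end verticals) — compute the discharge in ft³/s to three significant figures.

438 ft³/s

Panel 1-2: Δb = 37.8 ft, d̄ = (0.00+3.88)/2 = 1.94, v̄ = (0.00+2.65)/2 = 1.325 → q = 37.8×1.94×1.325 = 97.16 ft³/s
Panel 2-3: Δb = 30.5 ft, d̄ = (3.88+3.62)/2 = 3.75, v̄ = (2.65+2.81)/2 = 2.73 → q = 30.5×3.75×2.73 = 312.2 ft³/s
Panel 3-4: Δb = 11.1 ft, d̄ = (3.62+0.00)/2 = 1.81, v̄ = (2.81+0.00)/2 = 1.405 → q = 11.1×1.81×1.405 = 28.23 ft³/s
Q = Σ q = 437.6 ft³/s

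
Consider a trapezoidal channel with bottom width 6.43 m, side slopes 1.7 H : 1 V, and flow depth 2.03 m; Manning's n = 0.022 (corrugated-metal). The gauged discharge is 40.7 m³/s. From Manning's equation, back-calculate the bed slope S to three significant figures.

A = (b + z·y)·y = (6.43 + 1.7×2.03)×2.03 = 20.06 m²
P = b + 2y√(1+z²) = 6.43 + 2×2.03×√(1+1.7²) = 14.44 m
R = A/P = 20.06/14.44 = 1.389 m
S = (Q·n / (1·A·R^(2/3)))² = (40.7×0.022 / (1×20.06×1.245))² = 0.001285

0.00129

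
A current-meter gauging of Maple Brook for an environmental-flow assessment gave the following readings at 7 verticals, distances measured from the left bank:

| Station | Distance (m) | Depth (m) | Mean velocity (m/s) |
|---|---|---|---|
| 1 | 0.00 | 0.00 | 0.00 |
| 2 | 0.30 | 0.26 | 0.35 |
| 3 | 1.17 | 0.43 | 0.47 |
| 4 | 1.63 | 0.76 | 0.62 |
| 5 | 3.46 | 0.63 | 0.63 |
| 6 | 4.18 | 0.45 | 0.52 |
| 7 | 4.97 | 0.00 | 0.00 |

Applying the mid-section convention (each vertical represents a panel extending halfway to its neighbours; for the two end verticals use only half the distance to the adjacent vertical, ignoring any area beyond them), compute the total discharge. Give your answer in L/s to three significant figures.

1410 L/s

w_2 = (1.17 − 0.00)/2 = 0.585 m; q_2 = 0.35 × 0.26 × 0.585 = 0.05324 m³/s
w_3 = (1.63 − 0.30)/2 = 0.665 m; q_3 = 0.47 × 0.43 × 0.665 = 0.1344 m³/s
w_4 = (3.46 − 1.17)/2 = 1.145 m; q_4 = 0.62 × 0.76 × 1.145 = 0.5395 m³/s
w_5 = (4.18 − 1.63)/2 = 1.275 m; q_5 = 0.63 × 0.63 × 1.275 = 0.5060 m³/s
w_6 = (4.97 − 3.46)/2 = 0.755 m; q_6 = 0.52 × 0.45 × 0.755 = 0.1767 m³/s
Stations 1, 7 contribute zero (depth or velocity is 0).
Q = Σ qᵢ = 1.410 m³/s
= 1.410 × 1000 = 1410 L/s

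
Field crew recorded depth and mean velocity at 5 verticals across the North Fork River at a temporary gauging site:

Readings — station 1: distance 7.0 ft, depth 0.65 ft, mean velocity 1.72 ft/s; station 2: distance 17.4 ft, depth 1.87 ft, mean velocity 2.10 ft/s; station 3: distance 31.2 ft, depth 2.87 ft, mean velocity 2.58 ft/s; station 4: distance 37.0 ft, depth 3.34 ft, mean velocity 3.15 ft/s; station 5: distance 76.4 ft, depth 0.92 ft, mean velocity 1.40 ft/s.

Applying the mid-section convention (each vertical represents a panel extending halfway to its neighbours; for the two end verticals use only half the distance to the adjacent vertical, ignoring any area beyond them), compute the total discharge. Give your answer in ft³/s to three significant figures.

389 ft³/s

w_1 = (17.4 − 7.0)/2 = 5.2 ft; q_1 = 1.72 × 0.65 × 5.2 = 5.814 ft³/s
w_2 = (31.2 − 7.0)/2 = 12.1 ft; q_2 = 2.10 × 1.87 × 12.1 = 47.52 ft³/s
w_3 = (37.0 − 17.4)/2 = 9.8 ft; q_3 = 2.58 × 2.87 × 9.8 = 72.57 ft³/s
w_4 = (76.4 − 31.2)/2 = 22.6 ft; q_4 = 3.15 × 3.34 × 22.6 = 237.8 ft³/s
w_5 = (76.4 − 37.0)/2 = 19.7 ft; q_5 = 1.40 × 0.92 × 19.7 = 25.37 ft³/s
Q = Σ qᵢ = 389.0 ft³/s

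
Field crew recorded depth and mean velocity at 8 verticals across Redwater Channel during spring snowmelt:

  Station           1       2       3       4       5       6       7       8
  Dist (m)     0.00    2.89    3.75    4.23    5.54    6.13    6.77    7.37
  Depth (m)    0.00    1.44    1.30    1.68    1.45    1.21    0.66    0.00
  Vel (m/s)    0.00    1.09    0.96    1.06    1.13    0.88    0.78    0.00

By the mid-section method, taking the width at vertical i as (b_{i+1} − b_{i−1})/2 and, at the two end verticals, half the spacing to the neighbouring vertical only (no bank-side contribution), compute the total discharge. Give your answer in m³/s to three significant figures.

w_2 = (3.75 − 0.00)/2 = 1.875 m; q_2 = 1.09 × 1.44 × 1.875 = 2.943 m³/s
w_3 = (4.23 − 2.89)/2 = 0.67 m; q_3 = 0.96 × 1.30 × 0.67 = 0.8362 m³/s
w_4 = (5.54 − 3.75)/2 = 0.895 m; q_4 = 1.06 × 1.68 × 0.895 = 1.594 m³/s
w_5 = (6.13 − 4.23)/2 = 0.95 m; q_5 = 1.13 × 1.45 × 0.95 = 1.557 m³/s
w_6 = (6.77 − 5.54)/2 = 0.615 m; q_6 = 0.88 × 1.21 × 0.615 = 0.6549 m³/s
w_7 = (7.37 − 6.13)/2 = 0.62 m; q_7 = 0.78 × 0.66 × 0.62 = 0.3192 m³/s
Stations 1, 8 contribute zero (depth or velocity is 0).
Q = Σ qᵢ = 7.904 m³/s

7.90 m³/s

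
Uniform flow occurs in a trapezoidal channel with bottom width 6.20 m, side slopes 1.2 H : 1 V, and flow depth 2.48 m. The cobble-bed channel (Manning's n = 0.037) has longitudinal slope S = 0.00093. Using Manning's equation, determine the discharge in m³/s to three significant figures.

A = (b + z·y)·y = (6.20 + 1.2×2.48)×2.48 = 22.76 m²
P = b + 2y√(1+z²) = 6.20 + 2×2.48×√(1+1.2²) = 13.95 m
R = A/P = 22.76/13.95 = 1.632 m
Q = (1/n)·A·R^(2/3)·S^(1/2) = (1/0.037) × 22.76 × 1.632^(2/3) × 0.00093^(1/2) = 25.99 m³/s

26.0 m³/s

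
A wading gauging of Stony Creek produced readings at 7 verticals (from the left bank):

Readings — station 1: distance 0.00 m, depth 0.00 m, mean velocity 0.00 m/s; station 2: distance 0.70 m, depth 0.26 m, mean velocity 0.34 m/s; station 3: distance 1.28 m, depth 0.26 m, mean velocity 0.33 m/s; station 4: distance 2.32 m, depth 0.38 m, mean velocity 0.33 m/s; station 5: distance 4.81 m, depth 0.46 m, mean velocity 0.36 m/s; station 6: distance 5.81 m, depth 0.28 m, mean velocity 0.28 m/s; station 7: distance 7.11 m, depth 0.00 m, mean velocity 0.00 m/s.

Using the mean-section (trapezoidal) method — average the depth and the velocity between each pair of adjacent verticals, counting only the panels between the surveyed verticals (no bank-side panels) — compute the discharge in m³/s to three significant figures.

0.680 m³/s

Panel 1-2: Δb = 0.7 m, d̄ = (0.00+0.26)/2 = 0.13, v̄ = (0.00+0.34)/2 = 0.17 → q = 0.7×0.13×0.17 = 0.01547 m³/s
Panel 2-3: Δb = 0.58 m, d̄ = (0.26+0.26)/2 = 0.26, v̄ = (0.34+0.33)/2 = 0.335 → q = 0.58×0.26×0.335 = 0.05052 m³/s
Panel 3-4: Δb = 1.04 m, d̄ = (0.26+0.38)/2 = 0.32, v̄ = (0.33+0.33)/2 = 0.33 → q = 1.04×0.32×0.33 = 0.1098 m³/s
Panel 4-5: Δb = 2.49 m, d̄ = (0.38+0.46)/2 = 0.42, v̄ = (0.33+0.36)/2 = 0.345 → q = 2.49×0.42×0.345 = 0.3608 m³/s
Panel 5-6: Δb = 1 m, d̄ = (0.46+0.28)/2 = 0.37, v̄ = (0.36+0.28)/2 = 0.32 → q = 1×0.37×0.32 = 0.1184 m³/s
Panel 6-7: Δb = 1.3 m, d̄ = (0.28+0.00)/2 = 0.14, v̄ = (0.28+0.00)/2 = 0.14 → q = 1.3×0.14×0.14 = 0.02548 m³/s
Q = Σ q = 0.6805 m³/s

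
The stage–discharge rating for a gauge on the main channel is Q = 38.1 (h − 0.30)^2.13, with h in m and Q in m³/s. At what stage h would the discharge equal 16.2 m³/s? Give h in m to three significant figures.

h − h₀ = (Q/C)^(1/b) = (16.2/38.1)^(1/2.13) = 0.6693 m
h = 0.30 + 0.6693 = 0.9693 m

0.969 m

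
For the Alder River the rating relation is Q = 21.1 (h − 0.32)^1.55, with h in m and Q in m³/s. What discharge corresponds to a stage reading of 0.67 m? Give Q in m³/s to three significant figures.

Q = 21.1 × (0.67 − 0.32)^1.55 = 21.1 × 0.35^1.55 = 4.146 m³/s

4.15 m³/s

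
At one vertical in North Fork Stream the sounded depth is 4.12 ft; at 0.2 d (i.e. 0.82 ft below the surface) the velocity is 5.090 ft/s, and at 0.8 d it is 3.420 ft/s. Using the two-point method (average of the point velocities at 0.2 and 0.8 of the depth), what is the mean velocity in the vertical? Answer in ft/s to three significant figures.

v̄ = (5.090 + 3.420) / 2 = 4.255 ft/s

4.26 ft/s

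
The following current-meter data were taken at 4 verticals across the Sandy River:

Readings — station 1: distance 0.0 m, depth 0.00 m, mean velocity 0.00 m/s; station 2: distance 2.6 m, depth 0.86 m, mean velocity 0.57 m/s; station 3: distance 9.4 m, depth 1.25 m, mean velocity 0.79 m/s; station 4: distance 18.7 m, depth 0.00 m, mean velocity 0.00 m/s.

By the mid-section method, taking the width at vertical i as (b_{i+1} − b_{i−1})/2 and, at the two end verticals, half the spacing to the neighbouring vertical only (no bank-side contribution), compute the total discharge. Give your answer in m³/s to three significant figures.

10.3 m³/s

w_2 = (9.4 − 0.0)/2 = 4.7 m; q_2 = 0.57 × 0.86 × 4.7 = 2.304 m³/s
w_3 = (18.7 − 2.6)/2 = 8.05 m; q_3 = 0.79 × 1.25 × 8.05 = 7.949 m³/s
Stations 1, 4 contribute zero (depth or velocity is 0).
Q = Σ qᵢ = 10.25 m³/s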